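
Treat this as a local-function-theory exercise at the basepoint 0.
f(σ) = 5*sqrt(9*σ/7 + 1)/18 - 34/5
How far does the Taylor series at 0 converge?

Branch term (5/18)*sqrt(1 - σ/(-7/9)): its argument vanishes at σ = -7/9, a square-root branch point, modulus 7/9.
The radius of convergence is the smallest modulus among the singular points: 7/9.

The radius of convergence is 7/9.


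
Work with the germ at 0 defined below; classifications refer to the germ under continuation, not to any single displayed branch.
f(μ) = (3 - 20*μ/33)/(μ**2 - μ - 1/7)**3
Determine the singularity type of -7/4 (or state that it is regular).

Denominator factors: μ**2 - μ - 1/7 = 523/112 at μ = -7/4 — none vanishes.
So the germ continues analytically to -7/4.

The point is a regular point.


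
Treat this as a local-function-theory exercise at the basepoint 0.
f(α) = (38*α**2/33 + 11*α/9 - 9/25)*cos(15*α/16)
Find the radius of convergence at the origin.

The factor cos(15*α/16) is entire and contributes no finite singular point.
The polynomial part has no poles.
No finite singular points: the Taylor series at 0 converges everywhere.

The radius of convergence is infinite.


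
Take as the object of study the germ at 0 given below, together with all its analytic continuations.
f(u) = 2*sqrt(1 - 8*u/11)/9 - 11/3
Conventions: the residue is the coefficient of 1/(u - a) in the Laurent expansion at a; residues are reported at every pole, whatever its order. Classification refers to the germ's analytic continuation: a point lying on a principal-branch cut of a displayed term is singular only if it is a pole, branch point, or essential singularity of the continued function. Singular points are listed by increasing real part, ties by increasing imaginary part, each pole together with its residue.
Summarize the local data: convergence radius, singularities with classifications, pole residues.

Radius of convergence at 0: 11/8.
At 11/8: an algebraic (square-root) branch point.

Branch term (2/9)*sqrt(1 - u/(11/8)): its argument vanishes at u = 11/8, a square-root branch point, modulus 11/8.
The radius of convergence is the smallest modulus among the singular points: 11/8.


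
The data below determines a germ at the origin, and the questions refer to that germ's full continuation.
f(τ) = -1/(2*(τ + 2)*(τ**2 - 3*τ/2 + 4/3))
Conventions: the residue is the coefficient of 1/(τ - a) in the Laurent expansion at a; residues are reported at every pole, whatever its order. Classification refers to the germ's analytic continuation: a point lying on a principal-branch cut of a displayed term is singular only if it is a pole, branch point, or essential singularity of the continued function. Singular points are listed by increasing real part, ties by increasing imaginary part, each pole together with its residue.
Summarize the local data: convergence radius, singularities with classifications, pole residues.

Radius of convergence at 0: (2/3)*sqrt(3).
At -2: a pole of order 1; residue -3/50.
At (3/4) - ((1/12)*sqrt(111))*i: a pole of order 1; residue (3/100) - ((33/3700)*sqrt(111))*i.
At (3/4) + ((1/12)*sqrt(111))*i: a pole of order 1; residue (3/100) + ((33/3700)*sqrt(111))*i.

Denominator factor (τ**2 - 3*τ/2 + 4/3): discriminant -37/12, complex-conjugate roots (3/4) + ((1/12)*sqrt(111))*i and (3/4) - ((1/12)*sqrt(111))*i; poles of order 1, moduli (2/3)*sqrt(3) and (2/3)*sqrt(3).
Denominator factor (τ + 2): pole of order 1 at -2, modulus 2.
The radius of convergence is the smallest modulus among the singular points: (2/3)*sqrt(3).
At the order-1 pole -2 set g(τ) = (τ - (-2))*f(τ) = -1/(2*(τ**2 - 3*τ/2 + 4/3)).
Simple pole: residue = g(a) at a = -2, which is -3/50.
The factor τ**2 - 3*τ/2 + 4/3 splits as (τ - a)(τ - a') with a = (3/4) - ((1/12)*sqrt(111))*i, a' = (3/4) + ((1/12)*sqrt(111))*i. At the order-1 pole a set g(τ) = (τ - a)*f(τ) = [-1/(2*(τ + 2))] / (τ - a').
Simple pole: residue = g(a) at a = (3/4) - ((1/12)*sqrt(111))*i, which is (3/100) - ((33/3700)*sqrt(111))*i.
The factor τ**2 - 3*τ/2 + 4/3 splits as (τ - a)(τ - a') with a = (3/4) + ((1/12)*sqrt(111))*i, a' = (3/4) - ((1/12)*sqrt(111))*i. At the order-1 pole a set g(τ) = (τ - a)*f(τ) = [-1/(2*(τ + 2))] / (τ - a').
Simple pole: residue = g(a) at a = (3/4) + ((1/12)*sqrt(111))*i, which is (3/100) + ((33/3700)*sqrt(111))*i.
List the singular points by increasing real part (a conjugate pair: the negative imaginary part first).


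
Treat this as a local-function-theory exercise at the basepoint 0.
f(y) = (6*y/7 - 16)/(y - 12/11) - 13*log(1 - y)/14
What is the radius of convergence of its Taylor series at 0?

Denominator factor (y - 12/11): pole of order 1 at 12/11, modulus 12/11.
Branch term (-13/14)*log(1 - y/(1)): its argument vanishes at y = 1, a logarithmic branch point, modulus 1.
The radius of convergence is the smallest modulus among the singular points: 1.

The radius of convergence is 1.


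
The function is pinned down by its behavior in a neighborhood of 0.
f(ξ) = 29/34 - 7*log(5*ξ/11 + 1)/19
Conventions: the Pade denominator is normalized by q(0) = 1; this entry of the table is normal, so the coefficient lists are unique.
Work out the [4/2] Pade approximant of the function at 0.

The Pade approximant has numerator coefficients [29/34, 3725/10659, 1655/234498, -175/75867, 875/10014444]; denominator coefficients [1, 20/33, 10/121].

Taylor coefficients needed (expand at 0): a_0 = 29/34, a_1 = -35/209, a_2 = 175/4598, a_3 = -875/75867, a_4 = 4375/1112716, a_5 = -4375/3059969, a_6 = 109375/201957954.
Write the denominator as Q(ξ) = 1 + q1*ξ + q2*ξ^2. Requiring Q*f - P = O(ξ^7) with deg P <= 4 kills the coefficients of ξ^5..ξ^6 in Q*f:
  ξ^5: a_5 + q1*a_4 + q2*a_3 = 0, i.e. -4375/3059969 + (4375/1112716)*q1 + (-875/75867)*q2 = 0.
  ξ^6: a_6 + q1*a_5 + q2*a_4 = 0, i.e. 109375/201957954 + (-4375/3059969)*q1 + (4375/1112716)*q2 = 0.
Solving this linear system: q1 = 20/33, q2 = 10/121.
The numerator is Q*f truncated at degree 4: P0 = a_0 = 29/34; P1 = a_1 + q1*a_0 = 3725/10659; P2 = a_2 + q1*a_1 + q2*a_0 = 1655/234498; P3 = a_3 + q1*a_2 + q2*a_1 = -175/75867; P4 = a_4 + q1*a_3 + q2*a_2 = 875/10014444.


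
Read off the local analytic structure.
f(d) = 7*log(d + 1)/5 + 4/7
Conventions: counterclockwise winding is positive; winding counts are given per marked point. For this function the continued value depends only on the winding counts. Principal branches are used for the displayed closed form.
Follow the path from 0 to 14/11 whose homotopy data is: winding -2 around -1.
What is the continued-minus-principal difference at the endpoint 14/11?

The rational part is single-valued and drops out of the difference; each branch term changes only by its own monodromy.
(7/5)*log(1 - d/(-1)): each positive loop around -1 adds 2*pi*i to the log, so winding -2 contributes (7/5)*(-2)*2*pi*i = -(28/5)*pi*i.
Summing the contributions at d = 14/11 gives -(28/5)*pi*i.

Continued minus principal equals -(28/5)*pi*i.


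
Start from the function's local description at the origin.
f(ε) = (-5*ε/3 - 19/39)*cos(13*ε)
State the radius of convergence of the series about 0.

The factor cos(13*ε) is entire and contributes no finite singular point.
The polynomial part has no poles.
No finite singular points: the Taylor series at 0 converges everywhere.

The radius of convergence is infinite.


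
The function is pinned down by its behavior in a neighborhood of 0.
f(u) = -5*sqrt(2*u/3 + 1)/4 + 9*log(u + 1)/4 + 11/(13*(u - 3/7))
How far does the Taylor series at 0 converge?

Denominator factor (u - 3/7): pole of order 1 at 3/7, modulus 3/7.
Branch term (-5/4)*sqrt(1 - u/(-3/2)): its argument vanishes at u = -3/2, a square-root branch point, modulus 3/2.
Branch term (9/4)*log(1 - u/(-1)): its argument vanishes at u = -1, a logarithmic branch point, modulus 1.
The radius of convergence is the smallest modulus among the singular points: 3/7.

The radius of convergence is 3/7.


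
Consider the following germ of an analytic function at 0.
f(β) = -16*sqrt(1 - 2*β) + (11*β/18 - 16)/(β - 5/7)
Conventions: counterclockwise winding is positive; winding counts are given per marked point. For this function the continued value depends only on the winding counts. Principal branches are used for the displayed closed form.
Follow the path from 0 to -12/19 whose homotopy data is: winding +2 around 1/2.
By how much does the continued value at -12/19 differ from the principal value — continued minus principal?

Continued minus principal equals 0.

The rational part is single-valued and drops out of the difference; each branch term changes only by its own monodromy.
(-16)*sqrt(1 - β/(1/2)): winding +2 is even, the square root returns to the same sheet, contribution 0.
Summing the contributions at β = -12/19 gives 0.


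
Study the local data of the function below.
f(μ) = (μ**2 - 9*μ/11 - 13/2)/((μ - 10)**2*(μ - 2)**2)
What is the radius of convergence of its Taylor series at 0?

Denominator factor (μ - 2)^2: pole of order 2 at 2, modulus 2.
Denominator factor (μ - 10)^2: pole of order 2 at 10, modulus 10.
The radius of convergence is the smallest modulus among the singular points: 2.

The radius of convergence is 2.


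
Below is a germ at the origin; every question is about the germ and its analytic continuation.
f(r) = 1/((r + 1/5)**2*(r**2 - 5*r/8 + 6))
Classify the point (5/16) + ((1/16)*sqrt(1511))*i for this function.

The point is a pole of order 1.

The denominator factor r**2 - 5*r/8 + 6 vanishes at (5/16) + ((1/16)*sqrt(1511))*i and appears to the power 1; the numerator there equals 1, nonzero, and no other factor vanishes.
Hence a pole whose order is the multiplicity, 1.


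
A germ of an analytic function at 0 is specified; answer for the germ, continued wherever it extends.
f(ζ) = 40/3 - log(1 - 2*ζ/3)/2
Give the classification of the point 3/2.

The point is a logarithmic branch point.

The term (-1/2)*log(1 - ζ/(3/2)) has argument 1 - 3/2/(3/2) = 0 at 3/2: a logarithmic (infinitely-sheeted) branch point; the remaining terms are analytic or single-valued there.


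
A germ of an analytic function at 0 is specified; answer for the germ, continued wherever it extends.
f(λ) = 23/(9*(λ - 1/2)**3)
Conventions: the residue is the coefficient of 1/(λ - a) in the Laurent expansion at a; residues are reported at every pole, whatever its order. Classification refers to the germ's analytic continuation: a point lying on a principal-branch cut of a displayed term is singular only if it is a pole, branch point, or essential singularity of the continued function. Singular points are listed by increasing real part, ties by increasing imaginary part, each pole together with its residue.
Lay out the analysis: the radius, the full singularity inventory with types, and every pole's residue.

Radius of convergence at 0: 1/2.
At 1/2: a pole of order 3; residue 0.

Denominator factor (λ - 1/2)^3: pole of order 3 at 1/2, modulus 1/2.
The radius of convergence is the smallest modulus among the singular points: 1/2.
At the order-3 pole 1/2 set g(λ) = (λ - (1/2))^3*f(λ) = 23/9.
Order-3 pole: residue = g''(a)/2; g''(1/2) = 0, so the residue is 0.


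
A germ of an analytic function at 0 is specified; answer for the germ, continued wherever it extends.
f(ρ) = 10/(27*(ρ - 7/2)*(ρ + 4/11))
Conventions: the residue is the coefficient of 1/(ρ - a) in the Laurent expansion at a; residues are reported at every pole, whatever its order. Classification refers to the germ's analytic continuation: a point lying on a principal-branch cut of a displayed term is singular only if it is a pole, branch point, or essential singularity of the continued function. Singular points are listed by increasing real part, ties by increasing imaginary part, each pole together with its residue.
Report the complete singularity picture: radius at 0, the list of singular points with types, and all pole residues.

Denominator factor (ρ + 4/11): pole of order 1 at -4/11, modulus 4/11.
Denominator factor (ρ - 7/2): pole of order 1 at 7/2, modulus 7/2.
The radius of convergence is the smallest modulus among the singular points: 4/11.
At the order-1 pole -4/11 set g(ρ) = (ρ - (-4/11))*f(ρ) = 10/(27*(ρ - 7/2)).
Simple pole: residue = g(a) at a = -4/11, which is -44/459.
At the order-1 pole 7/2 set g(ρ) = (ρ - (7/2))*f(ρ) = 10/(27*(ρ + 4/11)).
Simple pole: residue = g(a) at a = 7/2, which is 44/459.
List the singular points by increasing real part (a conjugate pair: the negative imaginary part first).

Radius of convergence at 0: 4/11.
At -4/11: a pole of order 1; residue -44/459.
At 7/2: a pole of order 1; residue 44/459.


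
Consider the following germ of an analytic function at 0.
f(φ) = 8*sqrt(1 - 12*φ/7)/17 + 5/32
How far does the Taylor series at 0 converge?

Branch term (8/17)*sqrt(1 - φ/(7/12)): its argument vanishes at φ = 7/12, a square-root branch point, modulus 7/12.
The radius of convergence is the smallest modulus among the singular points: 7/12.

The radius of convergence is 7/12.


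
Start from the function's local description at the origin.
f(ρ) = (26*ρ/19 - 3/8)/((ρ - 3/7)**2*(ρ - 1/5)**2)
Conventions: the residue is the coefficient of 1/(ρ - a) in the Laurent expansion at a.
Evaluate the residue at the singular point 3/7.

The residue is -358925/38912.

At the order-2 pole 3/7 set g(ρ) = (ρ - (3/7))^2*f(ρ) = (26*ρ/19 - 3/8)/(ρ - 1/5)**2.
Order-2 pole: residue = g'(a); g'(3/7) = -358925/38912, so the residue is -358925/38912.


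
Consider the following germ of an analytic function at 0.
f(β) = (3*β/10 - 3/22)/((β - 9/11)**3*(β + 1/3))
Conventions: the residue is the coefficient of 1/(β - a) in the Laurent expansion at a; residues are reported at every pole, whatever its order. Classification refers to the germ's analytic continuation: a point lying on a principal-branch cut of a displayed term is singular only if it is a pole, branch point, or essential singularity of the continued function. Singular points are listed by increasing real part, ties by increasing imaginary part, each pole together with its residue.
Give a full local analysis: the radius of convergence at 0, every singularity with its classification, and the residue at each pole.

Denominator factor (β - 9/11)^3: pole of order 3 at 9/11, modulus 9/11.
Denominator factor (β + 1/3): pole of order 1 at -1/3, modulus 1/3.
The radius of convergence is the smallest modulus among the singular points: 1/3.
At the order-1 pole -1/3 set g(β) = (β - (-1/3))*f(β) = (3*β/10 - 3/22)/(β - 9/11)**3.
Simple pole: residue = g(a) at a = -1/3, which is 42471/274360.
At the order-3 pole 9/11 set g(β) = (β - (9/11))^3*f(β) = (3*β/10 - 3/22)/(β + 1/3).
Order-3 pole: residue = g''(a)/2; g''(9/11) = -42471/137180, so the residue is -42471/274360.
List the singular points by increasing real part (a conjugate pair: the negative imaginary part first).

Radius of convergence at 0: 1/3.
At -1/3: a pole of order 1; residue 42471/274360.
At 9/11: a pole of order 3; residue -42471/274360.


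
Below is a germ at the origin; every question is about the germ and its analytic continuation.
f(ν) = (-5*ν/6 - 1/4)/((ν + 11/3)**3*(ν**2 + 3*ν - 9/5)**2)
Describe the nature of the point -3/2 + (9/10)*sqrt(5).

The denominator factor ν**2 + 3*ν - 9/5 vanishes at -3/2 + (9/10)*sqrt(5) and appears to the power 2; the numerator there equals 1 - (3/4)*sqrt(5), nonzero, and no other factor vanishes.
Hence a pole whose order is the multiplicity, 2.

The point is a pole of order 2.


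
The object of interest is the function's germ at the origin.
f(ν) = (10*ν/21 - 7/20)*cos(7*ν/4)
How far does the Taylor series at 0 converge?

The radius of convergence is infinite.

The factor cos(7*ν/4) is entire and contributes no finite singular point.
The polynomial part has no poles.
No finite singular points: the Taylor series at 0 converges everywhere.


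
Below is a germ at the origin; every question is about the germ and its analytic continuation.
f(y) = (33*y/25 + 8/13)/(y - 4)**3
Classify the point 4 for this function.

The denominator factor y - 4 vanishes at 4 and appears to the power 3; the numerator there equals 1916/325, nonzero, and no other factor vanishes.
Hence a pole whose order is the multiplicity, 3.

The point is a pole of order 3.


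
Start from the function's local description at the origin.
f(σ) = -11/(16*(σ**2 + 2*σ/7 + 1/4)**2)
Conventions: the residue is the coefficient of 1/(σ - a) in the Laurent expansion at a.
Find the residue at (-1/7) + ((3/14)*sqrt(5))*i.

The factor σ**2 + 2*σ/7 + 1/4 splits as (σ - a)(σ - a') with a = (-1/7) + ((3/14)*sqrt(5))*i, a' = (-1/7) - ((3/14)*sqrt(5))*i. At the order-2 pole a set g(σ) = (σ - a)^2*f(σ) = [-11/16] / (σ - a')^2.
Order-2 pole: residue = g'(a); g'((-1/7) + ((3/14)*sqrt(5))*i) = ((3773/5400)*sqrt(5))*i, so the residue is ((3773/5400)*sqrt(5))*i.

The residue is ((3773/5400)*sqrt(5))*i.


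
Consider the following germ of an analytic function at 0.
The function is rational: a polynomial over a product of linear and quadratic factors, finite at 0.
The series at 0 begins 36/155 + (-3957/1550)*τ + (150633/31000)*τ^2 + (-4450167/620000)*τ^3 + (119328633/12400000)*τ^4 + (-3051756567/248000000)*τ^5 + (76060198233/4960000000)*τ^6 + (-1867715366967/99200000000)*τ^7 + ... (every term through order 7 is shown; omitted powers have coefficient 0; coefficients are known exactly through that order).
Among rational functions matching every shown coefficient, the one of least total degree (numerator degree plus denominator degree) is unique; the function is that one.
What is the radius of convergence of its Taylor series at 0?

No rational of total degree below 4 reproduces all 8 coefficients; solving the [2/2] Pade equations on them gives f(τ) = (τ**2/10 - 7*τ/3 + 8/31)/((τ + 5/6)*(τ + 4/3)), whose expansion matches every shown term.
Denominator factor (τ + 4/3): pole of order 1 at -4/3, modulus 4/3.
Denominator factor (τ + 5/6): pole of order 1 at -5/6, modulus 5/6.
The radius of convergence is the smallest modulus among the singular points: 5/6.

The radius of convergence is 5/6.


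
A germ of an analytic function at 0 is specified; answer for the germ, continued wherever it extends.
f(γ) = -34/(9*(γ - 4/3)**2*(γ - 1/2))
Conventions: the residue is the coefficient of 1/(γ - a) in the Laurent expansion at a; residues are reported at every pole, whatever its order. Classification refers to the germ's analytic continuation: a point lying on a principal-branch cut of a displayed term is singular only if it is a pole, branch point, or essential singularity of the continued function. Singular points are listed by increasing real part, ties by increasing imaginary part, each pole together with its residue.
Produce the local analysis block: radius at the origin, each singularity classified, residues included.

Denominator factor (γ - 4/3)^2: pole of order 2 at 4/3, modulus 4/3.
Denominator factor (γ - 1/2): pole of order 1 at 1/2, modulus 1/2.
The radius of convergence is the smallest modulus among the singular points: 1/2.
At the order-1 pole 1/2 set g(γ) = (γ - (1/2))*f(γ) = -34/(9*(γ - 4/3)**2).
Simple pole: residue = g(a) at a = 1/2, which is -136/25.
At the order-2 pole 4/3 set g(γ) = (γ - (4/3))^2*f(γ) = -34/(9*(γ - 1/2)).
Order-2 pole: residue = g'(a); g'(4/3) = 136/25, so the residue is 136/25.
List the singular points by increasing real part (a conjugate pair: the negative imaginary part first).

Radius of convergence at 0: 1/2.
At 1/2: a pole of order 1; residue -136/25.
At 4/3: a pole of order 2; residue 136/25.


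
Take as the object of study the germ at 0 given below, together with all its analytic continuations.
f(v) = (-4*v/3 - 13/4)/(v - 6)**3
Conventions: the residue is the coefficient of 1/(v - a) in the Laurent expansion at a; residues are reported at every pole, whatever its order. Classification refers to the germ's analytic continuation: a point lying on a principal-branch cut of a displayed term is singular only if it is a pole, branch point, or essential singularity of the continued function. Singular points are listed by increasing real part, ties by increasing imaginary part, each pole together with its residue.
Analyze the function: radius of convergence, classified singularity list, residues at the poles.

Radius of convergence at 0: 6.
At 6: a pole of order 3; residue 0.

Denominator factor (v - 6)^3: pole of order 3 at 6, modulus 6.
The radius of convergence is the smallest modulus among the singular points: 6.
At the order-3 pole 6 set g(v) = (v - (6))^3*f(v) = -4*v/3 - 13/4.
Order-3 pole: residue = g''(a)/2; g''(6) = 0, so the residue is 0.


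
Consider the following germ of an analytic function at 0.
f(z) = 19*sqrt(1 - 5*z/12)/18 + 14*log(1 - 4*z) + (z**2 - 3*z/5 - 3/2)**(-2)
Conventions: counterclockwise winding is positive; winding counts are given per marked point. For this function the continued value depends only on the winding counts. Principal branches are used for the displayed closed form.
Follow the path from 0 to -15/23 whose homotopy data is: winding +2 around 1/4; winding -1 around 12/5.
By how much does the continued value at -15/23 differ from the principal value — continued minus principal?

Continued minus principal equals (-(19/138)*sqrt(299)) + ((56)*pi)*i.

The rational part is single-valued and drops out of the difference; each branch term changes only by its own monodromy.
(19/18)*sqrt(1 - z/(12/5)): winding -1 is odd, the square root flips sign, contributing -2*(19/18)*sqrt(1 - (-15/23)/(12/5)) = -2*(19/18)*sqrt(117/92) = -(19/138)*sqrt(299).
(14)*log(1 - z/(1/4)): each positive loop around 1/4 adds 2*pi*i to the log, so winding +2 contributes (14)*(2)*2*pi*i = (56)*pi*i.
Summing the contributions at z = -15/23 gives (-(19/138)*sqrt(299)) + ((56)*pi)*i.


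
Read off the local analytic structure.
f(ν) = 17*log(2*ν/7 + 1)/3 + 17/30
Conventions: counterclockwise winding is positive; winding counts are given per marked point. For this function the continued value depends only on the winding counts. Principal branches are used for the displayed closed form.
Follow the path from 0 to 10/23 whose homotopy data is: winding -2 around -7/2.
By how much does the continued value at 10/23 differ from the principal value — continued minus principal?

The rational part is single-valued and drops out of the difference; each branch term changes only by its own monodromy.
(17/3)*log(1 - ν/(-7/2)): each positive loop around -7/2 adds 2*pi*i to the log, so winding -2 contributes (17/3)*(-2)*2*pi*i = -(68/3)*pi*i.
Summing the contributions at ν = 10/23 gives -(68/3)*pi*i.

Continued minus principal equals -(68/3)*pi*i.


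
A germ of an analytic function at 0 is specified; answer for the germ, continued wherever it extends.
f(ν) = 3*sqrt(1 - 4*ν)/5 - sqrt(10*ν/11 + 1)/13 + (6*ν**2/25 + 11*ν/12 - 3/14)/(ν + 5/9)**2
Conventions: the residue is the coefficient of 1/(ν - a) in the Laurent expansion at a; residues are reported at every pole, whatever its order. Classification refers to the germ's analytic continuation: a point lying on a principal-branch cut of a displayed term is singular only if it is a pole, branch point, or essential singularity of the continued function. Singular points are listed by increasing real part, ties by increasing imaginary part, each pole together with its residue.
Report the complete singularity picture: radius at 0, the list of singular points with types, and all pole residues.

Radius of convergence at 0: 1/4.
At -11/10: an algebraic (square-root) branch point.
At -5/9: a pole of order 2; residue 13/20.
At 1/4: an algebraic (square-root) branch point.

Denominator factor (ν + 5/9)^2: pole of order 2 at -5/9, modulus 5/9.
Branch term (-1/13)*sqrt(1 - ν/(-11/10)): its argument vanishes at ν = -11/10, a square-root branch point, modulus 11/10.
Branch term (3/5)*sqrt(1 - ν/(1/4)): its argument vanishes at ν = 1/4, a square-root branch point, modulus 1/4.
The radius of convergence is the smallest modulus among the singular points: 1/4.
The branch terms are analytic at -5/9 and contribute nothing to the residue; only the rational part matters.
At the order-2 pole -5/9 set g(ν) = (ν - (-5/9))^2*(rational part) = 6*ν**2/25 + 11*ν/12 - 3/14.
Order-2 pole: residue = g'(a); g'(-5/9) = 13/20, so the residue is 13/20.
List the singular points by increasing real part (a conjugate pair: the negative imaginary part first).


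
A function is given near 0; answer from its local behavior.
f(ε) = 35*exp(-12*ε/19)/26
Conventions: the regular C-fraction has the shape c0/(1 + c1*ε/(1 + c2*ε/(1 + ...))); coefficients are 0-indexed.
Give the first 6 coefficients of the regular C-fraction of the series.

The regular C-fraction coefficients are [35/26, 12/19, -6/19, 2/19, -2/19, 6/95].

Taylor coefficients (expand at 0): a_0 = 35/26, a_1 = -210/247, a_2 = 1260/4693, a_3 = -5040/89167, a_4 = 15120/1694173, a_5 = -36288/32189287.
c0 = a_0 = 35/26. Peel one level at a time: if S = 1 + c*ε/S' with S'(0) = 1, then c is the ε-coefficient of S and S' = c*ε/(S - 1).
S_1 = c0/f = 1 + (12/19)*ε + (72/361)*ε^2 + ...; c1 = 12/19.
S_2 = c1*ε/(S_1 - 1) = 1 + (-6/19)*ε + (12/361)*ε^2 + ...; c2 = -6/19.
S_3 = c2*ε/(S_2 - 1) = 1 + (2/19)*ε + (4/361)*ε^2 + ...; c3 = 2/19.
S_4 = c3*ε/(S_3 - 1) = 1 + (-2/19)*ε + (12/1805)*ε^2 + ...; c4 = -2/19.
S_5 = c4*ε/(S_4 - 1) = 1 + (6/95)*ε + ...; c5 = 6/95.


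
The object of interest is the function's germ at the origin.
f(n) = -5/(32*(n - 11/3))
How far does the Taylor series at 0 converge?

The radius of convergence is 11/3.

Denominator factor (n - 11/3): pole of order 1 at 11/3, modulus 11/3.
The radius of convergence is the smallest modulus among the singular points: 11/3.


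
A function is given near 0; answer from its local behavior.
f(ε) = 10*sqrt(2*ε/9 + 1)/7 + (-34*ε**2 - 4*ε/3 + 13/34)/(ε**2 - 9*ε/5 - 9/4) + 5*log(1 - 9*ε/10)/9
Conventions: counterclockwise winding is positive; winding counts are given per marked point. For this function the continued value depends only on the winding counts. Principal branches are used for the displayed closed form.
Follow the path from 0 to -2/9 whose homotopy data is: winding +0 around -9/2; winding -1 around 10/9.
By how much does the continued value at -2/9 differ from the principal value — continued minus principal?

The rational part is single-valued and drops out of the difference; each branch term changes only by its own monodromy.
(10/7)*sqrt(1 - ε/(-9/2)): winding +0 is even, the square root returns to the same sheet, contribution 0.
(5/9)*log(1 - ε/(10/9)): each positive loop around 10/9 adds 2*pi*i to the log, so winding -1 contributes (5/9)*(-1)*2*pi*i = -(10/9)*pi*i.
Summing the contributions at ε = -2/9 gives -(10/9)*pi*i.

Continued minus principal equals -(10/9)*pi*i.


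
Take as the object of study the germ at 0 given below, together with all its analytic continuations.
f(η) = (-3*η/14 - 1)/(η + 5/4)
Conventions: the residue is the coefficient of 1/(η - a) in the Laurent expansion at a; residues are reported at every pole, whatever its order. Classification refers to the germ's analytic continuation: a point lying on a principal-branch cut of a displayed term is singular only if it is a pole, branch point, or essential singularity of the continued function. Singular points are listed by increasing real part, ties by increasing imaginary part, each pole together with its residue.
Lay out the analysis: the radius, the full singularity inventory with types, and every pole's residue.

Denominator factor (η + 5/4): pole of order 1 at -5/4, modulus 5/4.
The radius of convergence is the smallest modulus among the singular points: 5/4.
At the order-1 pole -5/4 set g(η) = (η - (-5/4))*f(η) = -3*η/14 - 1.
Simple pole: residue = g(a) at a = -5/4, which is -41/56.

Radius of convergence at 0: 5/4.
At -5/4: a pole of order 1; residue -41/56.


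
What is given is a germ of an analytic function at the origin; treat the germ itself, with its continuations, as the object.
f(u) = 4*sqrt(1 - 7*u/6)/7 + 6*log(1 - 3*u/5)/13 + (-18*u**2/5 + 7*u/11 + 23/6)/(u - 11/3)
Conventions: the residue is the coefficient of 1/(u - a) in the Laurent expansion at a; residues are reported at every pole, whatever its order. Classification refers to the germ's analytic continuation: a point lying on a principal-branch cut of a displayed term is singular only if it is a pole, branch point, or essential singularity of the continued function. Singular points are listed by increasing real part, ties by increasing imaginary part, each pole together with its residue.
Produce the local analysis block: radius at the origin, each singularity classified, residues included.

Radius of convergence at 0: 6/7.
At 6/7: an algebraic (square-root) branch point.
At 5/3: a logarithmic branch point.
At 11/3: a pole of order 1; residue -1267/30.

Denominator factor (u - 11/3): pole of order 1 at 11/3, modulus 11/3.
Branch term (6/13)*log(1 - u/(5/3)): its argument vanishes at u = 5/3, a logarithmic branch point, modulus 5/3.
Branch term (4/7)*sqrt(1 - u/(6/7)): its argument vanishes at u = 6/7, a square-root branch point, modulus 6/7.
The radius of convergence is the smallest modulus among the singular points: 6/7.
The branch terms are analytic at 11/3 and contribute nothing to the residue; only the rational part matters.
At the order-1 pole 11/3 set g(u) = (u - (11/3))*(rational part) = -18*u**2/5 + 7*u/11 + 23/6.
Simple pole: residue = g(a) at a = 11/3, which is -1267/30.
List the singular points by increasing real part (a conjugate pair: the negative imaginary part first).


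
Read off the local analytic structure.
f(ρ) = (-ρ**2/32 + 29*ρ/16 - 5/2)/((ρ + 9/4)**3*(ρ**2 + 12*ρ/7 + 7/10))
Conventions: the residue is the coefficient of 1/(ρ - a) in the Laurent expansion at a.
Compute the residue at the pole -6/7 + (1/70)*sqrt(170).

The residue is 2562839860/1214767763 - (866937785/2429535526)*sqrt(170).

The factor ρ**2 + 12*ρ/7 + 7/10 splits as (ρ - a)(ρ - a') with a = -6/7 + (1/70)*sqrt(170), a' = -6/7 - (1/70)*sqrt(170). At the order-1 pole a set g(ρ) = (ρ - a)*f(ρ) = [(-ρ**2/32 + 29*ρ/16 - 5/2)/(ρ + 9/4)**3] / (ρ - a').
Simple pole: residue = g(a) at a = -6/7 + (1/70)*sqrt(170), which is 2562839860/1214767763 - (866937785/2429535526)*sqrt(170).


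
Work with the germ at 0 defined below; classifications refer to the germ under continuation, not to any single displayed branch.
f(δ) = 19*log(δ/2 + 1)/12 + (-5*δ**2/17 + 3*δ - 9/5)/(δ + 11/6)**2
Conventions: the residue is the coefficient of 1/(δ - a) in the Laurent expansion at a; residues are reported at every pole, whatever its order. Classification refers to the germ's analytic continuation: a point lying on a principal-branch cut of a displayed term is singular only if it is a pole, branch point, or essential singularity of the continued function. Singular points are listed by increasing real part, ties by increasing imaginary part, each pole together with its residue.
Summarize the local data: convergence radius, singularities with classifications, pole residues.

Denominator factor (δ + 11/6)^2: pole of order 2 at -11/6, modulus 11/6.
Branch term (19/12)*log(1 - δ/(-2)): its argument vanishes at δ = -2, a logarithmic branch point, modulus 2.
The radius of convergence is the smallest modulus among the singular points: 11/6.
The branch term is analytic at -11/6 and contributes nothing to the residue; only the rational part matters.
At the order-2 pole -11/6 set g(δ) = (δ - (-11/6))^2*(rational part) = -5*δ**2/17 + 3*δ - 9/5.
Order-2 pole: residue = g'(a); g'(-11/6) = 208/51, so the residue is 208/51.
List the singular points by increasing real part (a conjugate pair: the negative imaginary part first).

Radius of convergence at 0: 11/6.
At -2: a logarithmic branch point.
At -11/6: a pole of order 2; residue 208/51.


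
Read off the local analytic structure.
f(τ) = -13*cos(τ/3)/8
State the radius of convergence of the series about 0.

The factor cos(τ/3) is entire and contributes no finite singular point.
The polynomial part has no poles.
No finite singular points: the Taylor series at 0 converges everywhere.

The radius of convergence is infinite.


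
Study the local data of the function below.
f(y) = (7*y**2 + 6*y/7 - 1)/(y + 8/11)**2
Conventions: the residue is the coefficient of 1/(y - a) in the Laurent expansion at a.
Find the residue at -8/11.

The residue is -718/77.

At the order-2 pole -8/11 set g(y) = (y - (-8/11))^2*f(y) = 7*y**2 + 6*y/7 - 1.
Order-2 pole: residue = g'(a); g'(-8/11) = -718/77, so the residue is -718/77.


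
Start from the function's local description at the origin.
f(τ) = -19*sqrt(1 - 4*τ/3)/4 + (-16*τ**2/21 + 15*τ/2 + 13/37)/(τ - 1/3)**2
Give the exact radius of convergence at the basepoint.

The radius of convergence is 1/3.

Denominator factor (τ - 1/3)^2: pole of order 2 at 1/3, modulus 1/3.
Branch term (-19/4)*sqrt(1 - τ/(3/4)): its argument vanishes at τ = 3/4, a square-root branch point, modulus 3/4.
The radius of convergence is the smallest modulus among the singular points: 1/3.


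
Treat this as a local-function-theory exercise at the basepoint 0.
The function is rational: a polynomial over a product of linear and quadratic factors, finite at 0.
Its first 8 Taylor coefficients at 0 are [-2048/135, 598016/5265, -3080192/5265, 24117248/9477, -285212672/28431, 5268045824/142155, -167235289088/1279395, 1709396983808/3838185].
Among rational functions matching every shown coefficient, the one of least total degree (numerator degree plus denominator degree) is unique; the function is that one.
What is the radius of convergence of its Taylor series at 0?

The radius of convergence is 3/8.

No rational of total degree below 4 reproduces all 8 coefficients; solving the [1/3] Pade equations on them gives f(φ) = (-16*φ/39 - 4/5)/(φ + 3/8)**3, whose expansion matches every shown term.
Denominator factor (φ + 3/8)^3: pole of order 3 at -3/8, modulus 3/8.
The radius of convergence is the smallest modulus among the singular points: 3/8.


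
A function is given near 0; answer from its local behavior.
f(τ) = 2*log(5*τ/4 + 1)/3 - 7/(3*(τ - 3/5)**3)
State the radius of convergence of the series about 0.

Denominator factor (τ - 3/5)^3: pole of order 3 at 3/5, modulus 3/5.
Branch term (2/3)*log(1 - τ/(-4/5)): its argument vanishes at τ = -4/5, a logarithmic branch point, modulus 4/5.
The radius of convergence is the smallest modulus among the singular points: 3/5.

The radius of convergence is 3/5.


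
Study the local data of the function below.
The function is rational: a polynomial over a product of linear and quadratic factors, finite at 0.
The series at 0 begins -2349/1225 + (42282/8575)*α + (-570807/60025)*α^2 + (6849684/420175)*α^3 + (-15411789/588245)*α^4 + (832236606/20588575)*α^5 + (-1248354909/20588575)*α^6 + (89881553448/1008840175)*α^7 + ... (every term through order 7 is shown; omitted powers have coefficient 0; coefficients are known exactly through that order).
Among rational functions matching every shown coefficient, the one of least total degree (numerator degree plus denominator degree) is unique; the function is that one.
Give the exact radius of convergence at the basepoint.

The radius of convergence is 7/9.

No rational of total degree below 2 reproduces all 8 coefficients; solving the [0/2] Pade equations on them gives f(α) = -29/(25*(α + 7/9)**2), whose expansion matches every shown term.
Denominator factor (α + 7/9)^2: pole of order 2 at -7/9, modulus 7/9.
The radius of convergence is the smallest modulus among the singular points: 7/9.


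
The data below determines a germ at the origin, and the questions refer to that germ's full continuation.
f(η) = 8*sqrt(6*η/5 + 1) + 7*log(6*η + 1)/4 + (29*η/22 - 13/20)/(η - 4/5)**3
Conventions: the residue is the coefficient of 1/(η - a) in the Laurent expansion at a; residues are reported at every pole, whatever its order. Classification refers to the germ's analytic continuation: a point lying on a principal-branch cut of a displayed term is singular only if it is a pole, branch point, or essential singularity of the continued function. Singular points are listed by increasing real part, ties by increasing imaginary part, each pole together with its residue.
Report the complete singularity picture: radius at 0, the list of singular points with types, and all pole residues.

Denominator factor (η - 4/5)^3: pole of order 3 at 4/5, modulus 4/5.
Branch term (8)*sqrt(1 - η/(-5/6)): its argument vanishes at η = -5/6, a square-root branch point, modulus 5/6.
Branch term (7/4)*log(1 - η/(-1/6)): its argument vanishes at η = -1/6, a logarithmic branch point, modulus 1/6.
The radius of convergence is the smallest modulus among the singular points: 1/6.
The branch terms are analytic at 4/5 and contribute nothing to the residue; only the rational part matters.
At the order-3 pole 4/5 set g(η) = (η - (4/5))^3*(rational part) = 29*η/22 - 13/20.
Order-3 pole: residue = g''(a)/2; g''(4/5) = 0, so the residue is 0.
List the singular points by increasing real part (a conjugate pair: the negative imaginary part first).

Radius of convergence at 0: 1/6.
At -5/6: an algebraic (square-root) branch point.
At -1/6: a logarithmic branch point.
At 4/5: a pole of order 3; residue 0.


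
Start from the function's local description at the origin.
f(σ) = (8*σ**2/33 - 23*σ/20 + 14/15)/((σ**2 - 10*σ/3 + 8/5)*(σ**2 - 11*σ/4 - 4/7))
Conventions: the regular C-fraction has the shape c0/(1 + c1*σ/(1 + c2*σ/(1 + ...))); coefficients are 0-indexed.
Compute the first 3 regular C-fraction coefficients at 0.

The regular C-fraction coefficients are [-49/48, 1331/336, 1351529/819896].

Taylor coefficients (expand at 0): a_0 = -49/48, a_1 = 9317/2304, a_2 = -27596345/1216512.
c0 = a_0 = -49/48. Peel one level at a time: if S = 1 + c*σ/S' with S'(0) = 1, then c is the σ-coefficient of S and S' = c*σ/(S - 1).
S_1 = c0/f = 1 + (1331/336)*σ + (-1351529/206976)*σ^2 + ...; c1 = 1331/336.
S_2 = c1*σ/(S_1 - 1) = 1 + (1351529/819896)*σ + ...; c2 = 1351529/819896.


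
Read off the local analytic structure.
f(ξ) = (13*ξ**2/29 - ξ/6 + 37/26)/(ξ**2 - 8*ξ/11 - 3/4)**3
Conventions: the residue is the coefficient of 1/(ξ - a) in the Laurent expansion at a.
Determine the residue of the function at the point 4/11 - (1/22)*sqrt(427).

The residue is -(939828417/58702280182)*sqrt(427).

The factor ξ**2 - 8*ξ/11 - 3/4 splits as (ξ - a)(ξ - a') with a = 4/11 - (1/22)*sqrt(427), a' = 4/11 + (1/22)*sqrt(427). At the order-3 pole a set g(ξ) = (ξ - a)^3*f(ξ) = [13*ξ**2/29 - ξ/6 + 37/26] / (ξ - a')^3.
Order-3 pole: residue = g''(a)/2; g''(4/11 - (1/22)*sqrt(427)) = -(939828417/29351140091)*sqrt(427), so the residue is -(939828417/58702280182)*sqrt(427).


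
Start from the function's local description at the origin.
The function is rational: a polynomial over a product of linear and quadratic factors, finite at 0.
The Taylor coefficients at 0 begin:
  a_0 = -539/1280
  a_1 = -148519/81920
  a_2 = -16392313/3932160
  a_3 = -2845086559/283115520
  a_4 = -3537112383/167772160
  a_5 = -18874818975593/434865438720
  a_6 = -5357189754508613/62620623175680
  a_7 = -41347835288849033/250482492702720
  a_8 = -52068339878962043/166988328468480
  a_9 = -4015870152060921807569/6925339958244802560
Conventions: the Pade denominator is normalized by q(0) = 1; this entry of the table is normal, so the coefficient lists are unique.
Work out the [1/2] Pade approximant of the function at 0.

The Pade approximant has numerator coefficients [-539/1280, -243011669719/270502871040]; denominator coefficients [1, -114751189/52832592, -463795381/845321472].

Taylor coefficients needed (read off): a_0 = -539/1280, a_1 = -148519/81920, a_2 = -16392313/3932160, a_3 = -2845086559/283115520.
Write the denominator as Q(ζ) = 1 + q1*ζ + q2*ζ^2. Requiring Q*f - P = O(ζ^4) with deg P <= 1 kills the coefficients of ζ^2..ζ^3 in Q*f:
  ζ^2: a_2 + q1*a_1 + q2*a_0 = 0, i.e. -16392313/3932160 + (-148519/81920)*q1 + (-539/1280)*q2 = 0.
  ζ^3: a_3 + q1*a_2 + q2*a_1 = 0, i.e. -2845086559/283115520 + (-16392313/3932160)*q1 + (-148519/81920)*q2 = 0.
Solving this linear system: q1 = -114751189/52832592, q2 = -463795381/845321472.
The numerator is Q*f truncated at degree 1: P0 = a_0 = -539/1280; P1 = a_1 + q1*a_0 = -243011669719/270502871040.
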